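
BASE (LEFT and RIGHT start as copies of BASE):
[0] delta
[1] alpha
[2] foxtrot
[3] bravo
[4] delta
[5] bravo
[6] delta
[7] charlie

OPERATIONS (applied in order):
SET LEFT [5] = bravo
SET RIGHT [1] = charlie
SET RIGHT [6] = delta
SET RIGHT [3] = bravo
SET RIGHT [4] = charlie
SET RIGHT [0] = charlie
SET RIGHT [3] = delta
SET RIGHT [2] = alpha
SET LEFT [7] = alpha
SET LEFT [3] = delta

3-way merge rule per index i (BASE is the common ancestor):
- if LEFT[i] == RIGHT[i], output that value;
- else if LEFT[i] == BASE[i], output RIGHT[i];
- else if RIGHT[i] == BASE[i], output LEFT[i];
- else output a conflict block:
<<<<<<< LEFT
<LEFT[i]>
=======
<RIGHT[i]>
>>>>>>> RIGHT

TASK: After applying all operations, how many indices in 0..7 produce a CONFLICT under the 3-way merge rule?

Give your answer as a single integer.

Answer: 0

Derivation:
Final LEFT:  [delta, alpha, foxtrot, delta, delta, bravo, delta, alpha]
Final RIGHT: [charlie, charlie, alpha, delta, charlie, bravo, delta, charlie]
i=0: L=delta=BASE, R=charlie -> take RIGHT -> charlie
i=1: L=alpha=BASE, R=charlie -> take RIGHT -> charlie
i=2: L=foxtrot=BASE, R=alpha -> take RIGHT -> alpha
i=3: L=delta R=delta -> agree -> delta
i=4: L=delta=BASE, R=charlie -> take RIGHT -> charlie
i=5: L=bravo R=bravo -> agree -> bravo
i=6: L=delta R=delta -> agree -> delta
i=7: L=alpha, R=charlie=BASE -> take LEFT -> alpha
Conflict count: 0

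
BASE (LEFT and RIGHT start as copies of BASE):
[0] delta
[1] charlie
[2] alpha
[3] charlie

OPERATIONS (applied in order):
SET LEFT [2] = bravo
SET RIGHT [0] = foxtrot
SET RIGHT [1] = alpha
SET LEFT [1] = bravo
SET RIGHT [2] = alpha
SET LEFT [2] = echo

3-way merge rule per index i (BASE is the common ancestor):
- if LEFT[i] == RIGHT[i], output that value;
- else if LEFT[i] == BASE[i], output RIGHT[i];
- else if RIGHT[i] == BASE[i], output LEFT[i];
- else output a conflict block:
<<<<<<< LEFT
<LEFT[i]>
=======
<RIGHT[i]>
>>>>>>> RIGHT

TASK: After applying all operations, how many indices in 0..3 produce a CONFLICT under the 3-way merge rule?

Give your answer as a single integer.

Final LEFT:  [delta, bravo, echo, charlie]
Final RIGHT: [foxtrot, alpha, alpha, charlie]
i=0: L=delta=BASE, R=foxtrot -> take RIGHT -> foxtrot
i=1: BASE=charlie L=bravo R=alpha all differ -> CONFLICT
i=2: L=echo, R=alpha=BASE -> take LEFT -> echo
i=3: L=charlie R=charlie -> agree -> charlie
Conflict count: 1

Answer: 1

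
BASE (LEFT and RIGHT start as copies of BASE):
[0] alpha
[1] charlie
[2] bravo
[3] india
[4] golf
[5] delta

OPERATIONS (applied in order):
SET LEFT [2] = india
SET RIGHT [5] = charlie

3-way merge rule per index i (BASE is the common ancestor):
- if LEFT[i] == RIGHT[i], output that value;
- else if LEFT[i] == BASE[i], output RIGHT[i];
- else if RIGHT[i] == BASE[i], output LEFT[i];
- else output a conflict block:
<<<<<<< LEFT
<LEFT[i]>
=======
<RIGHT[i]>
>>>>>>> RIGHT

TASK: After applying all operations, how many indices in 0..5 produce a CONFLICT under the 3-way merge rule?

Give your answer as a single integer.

Answer: 0

Derivation:
Final LEFT:  [alpha, charlie, india, india, golf, delta]
Final RIGHT: [alpha, charlie, bravo, india, golf, charlie]
i=0: L=alpha R=alpha -> agree -> alpha
i=1: L=charlie R=charlie -> agree -> charlie
i=2: L=india, R=bravo=BASE -> take LEFT -> india
i=3: L=india R=india -> agree -> india
i=4: L=golf R=golf -> agree -> golf
i=5: L=delta=BASE, R=charlie -> take RIGHT -> charlie
Conflict count: 0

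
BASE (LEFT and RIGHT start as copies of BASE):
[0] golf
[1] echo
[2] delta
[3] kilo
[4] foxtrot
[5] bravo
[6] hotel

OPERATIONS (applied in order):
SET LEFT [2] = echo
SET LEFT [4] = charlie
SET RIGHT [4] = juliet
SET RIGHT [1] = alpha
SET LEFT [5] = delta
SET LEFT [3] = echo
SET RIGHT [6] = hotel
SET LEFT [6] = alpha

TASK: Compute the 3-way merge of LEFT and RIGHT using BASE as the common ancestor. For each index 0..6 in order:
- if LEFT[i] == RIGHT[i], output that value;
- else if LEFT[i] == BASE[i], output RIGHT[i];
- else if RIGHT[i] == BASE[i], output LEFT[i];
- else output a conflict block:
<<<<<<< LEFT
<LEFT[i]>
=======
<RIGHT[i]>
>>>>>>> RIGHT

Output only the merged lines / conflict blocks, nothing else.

Final LEFT:  [golf, echo, echo, echo, charlie, delta, alpha]
Final RIGHT: [golf, alpha, delta, kilo, juliet, bravo, hotel]
i=0: L=golf R=golf -> agree -> golf
i=1: L=echo=BASE, R=alpha -> take RIGHT -> alpha
i=2: L=echo, R=delta=BASE -> take LEFT -> echo
i=3: L=echo, R=kilo=BASE -> take LEFT -> echo
i=4: BASE=foxtrot L=charlie R=juliet all differ -> CONFLICT
i=5: L=delta, R=bravo=BASE -> take LEFT -> delta
i=6: L=alpha, R=hotel=BASE -> take LEFT -> alpha

Answer: golf
alpha
echo
echo
<<<<<<< LEFT
charlie
=======
juliet
>>>>>>> RIGHT
delta
alpha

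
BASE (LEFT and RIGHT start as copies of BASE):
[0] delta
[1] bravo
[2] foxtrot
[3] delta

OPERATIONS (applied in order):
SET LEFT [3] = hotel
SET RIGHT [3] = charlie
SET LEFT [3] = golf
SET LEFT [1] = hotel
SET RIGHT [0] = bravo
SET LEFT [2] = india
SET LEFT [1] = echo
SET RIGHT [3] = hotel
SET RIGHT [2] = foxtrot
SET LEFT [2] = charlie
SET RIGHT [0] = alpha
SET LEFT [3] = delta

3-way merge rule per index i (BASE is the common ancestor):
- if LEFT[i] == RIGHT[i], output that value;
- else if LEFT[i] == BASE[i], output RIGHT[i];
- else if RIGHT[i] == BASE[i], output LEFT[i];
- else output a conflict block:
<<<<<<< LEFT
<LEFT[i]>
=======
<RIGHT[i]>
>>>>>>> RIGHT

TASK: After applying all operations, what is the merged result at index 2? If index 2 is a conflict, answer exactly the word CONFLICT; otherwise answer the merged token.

Final LEFT:  [delta, echo, charlie, delta]
Final RIGHT: [alpha, bravo, foxtrot, hotel]
i=0: L=delta=BASE, R=alpha -> take RIGHT -> alpha
i=1: L=echo, R=bravo=BASE -> take LEFT -> echo
i=2: L=charlie, R=foxtrot=BASE -> take LEFT -> charlie
i=3: L=delta=BASE, R=hotel -> take RIGHT -> hotel
Index 2 -> charlie

Answer: charlie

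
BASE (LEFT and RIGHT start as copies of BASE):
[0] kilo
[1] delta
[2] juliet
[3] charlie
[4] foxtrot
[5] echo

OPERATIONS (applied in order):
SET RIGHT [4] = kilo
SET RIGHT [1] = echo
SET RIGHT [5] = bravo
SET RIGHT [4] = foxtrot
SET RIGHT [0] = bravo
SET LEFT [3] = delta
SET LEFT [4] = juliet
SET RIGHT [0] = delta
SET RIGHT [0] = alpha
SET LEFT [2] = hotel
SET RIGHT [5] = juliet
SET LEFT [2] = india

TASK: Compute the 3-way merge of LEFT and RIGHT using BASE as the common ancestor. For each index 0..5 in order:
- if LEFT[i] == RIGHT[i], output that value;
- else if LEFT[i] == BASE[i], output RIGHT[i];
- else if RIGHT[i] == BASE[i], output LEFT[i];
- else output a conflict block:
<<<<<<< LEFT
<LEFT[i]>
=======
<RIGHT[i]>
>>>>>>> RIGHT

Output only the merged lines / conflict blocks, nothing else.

Final LEFT:  [kilo, delta, india, delta, juliet, echo]
Final RIGHT: [alpha, echo, juliet, charlie, foxtrot, juliet]
i=0: L=kilo=BASE, R=alpha -> take RIGHT -> alpha
i=1: L=delta=BASE, R=echo -> take RIGHT -> echo
i=2: L=india, R=juliet=BASE -> take LEFT -> india
i=3: L=delta, R=charlie=BASE -> take LEFT -> delta
i=4: L=juliet, R=foxtrot=BASE -> take LEFT -> juliet
i=5: L=echo=BASE, R=juliet -> take RIGHT -> juliet

Answer: alpha
echo
india
delta
juliet
juliet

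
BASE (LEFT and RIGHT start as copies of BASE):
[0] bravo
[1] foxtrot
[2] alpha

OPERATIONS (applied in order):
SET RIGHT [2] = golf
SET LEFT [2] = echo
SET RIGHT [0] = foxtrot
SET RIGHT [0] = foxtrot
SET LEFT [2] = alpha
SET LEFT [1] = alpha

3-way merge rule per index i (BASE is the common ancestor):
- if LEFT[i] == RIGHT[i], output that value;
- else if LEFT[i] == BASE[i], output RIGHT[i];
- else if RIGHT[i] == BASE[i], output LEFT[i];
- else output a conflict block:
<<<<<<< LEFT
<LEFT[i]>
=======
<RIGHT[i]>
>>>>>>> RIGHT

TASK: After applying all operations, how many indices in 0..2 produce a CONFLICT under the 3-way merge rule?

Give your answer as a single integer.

Final LEFT:  [bravo, alpha, alpha]
Final RIGHT: [foxtrot, foxtrot, golf]
i=0: L=bravo=BASE, R=foxtrot -> take RIGHT -> foxtrot
i=1: L=alpha, R=foxtrot=BASE -> take LEFT -> alpha
i=2: L=alpha=BASE, R=golf -> take RIGHT -> golf
Conflict count: 0

Answer: 0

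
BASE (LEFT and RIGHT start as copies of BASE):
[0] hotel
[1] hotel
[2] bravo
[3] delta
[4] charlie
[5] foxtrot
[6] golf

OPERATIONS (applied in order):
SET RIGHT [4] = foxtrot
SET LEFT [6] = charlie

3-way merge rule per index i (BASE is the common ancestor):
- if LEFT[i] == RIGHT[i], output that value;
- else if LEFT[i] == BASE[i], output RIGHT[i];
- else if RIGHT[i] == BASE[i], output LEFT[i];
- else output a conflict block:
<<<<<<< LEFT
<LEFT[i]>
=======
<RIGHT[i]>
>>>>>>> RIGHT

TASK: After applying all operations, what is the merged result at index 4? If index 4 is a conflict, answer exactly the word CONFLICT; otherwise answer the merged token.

Answer: foxtrot

Derivation:
Final LEFT:  [hotel, hotel, bravo, delta, charlie, foxtrot, charlie]
Final RIGHT: [hotel, hotel, bravo, delta, foxtrot, foxtrot, golf]
i=0: L=hotel R=hotel -> agree -> hotel
i=1: L=hotel R=hotel -> agree -> hotel
i=2: L=bravo R=bravo -> agree -> bravo
i=3: L=delta R=delta -> agree -> delta
i=4: L=charlie=BASE, R=foxtrot -> take RIGHT -> foxtrot
i=5: L=foxtrot R=foxtrot -> agree -> foxtrot
i=6: L=charlie, R=golf=BASE -> take LEFT -> charlie
Index 4 -> foxtrot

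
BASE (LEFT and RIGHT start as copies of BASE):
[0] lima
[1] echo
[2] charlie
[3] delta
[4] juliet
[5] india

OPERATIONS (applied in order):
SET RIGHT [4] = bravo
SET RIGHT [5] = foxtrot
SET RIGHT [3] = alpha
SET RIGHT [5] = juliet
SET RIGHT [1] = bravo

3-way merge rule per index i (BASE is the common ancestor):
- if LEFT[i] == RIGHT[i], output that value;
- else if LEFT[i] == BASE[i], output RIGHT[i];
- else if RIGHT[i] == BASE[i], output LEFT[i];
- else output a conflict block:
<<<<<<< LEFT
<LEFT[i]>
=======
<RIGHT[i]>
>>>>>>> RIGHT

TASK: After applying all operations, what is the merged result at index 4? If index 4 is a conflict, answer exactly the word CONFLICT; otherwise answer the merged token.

Final LEFT:  [lima, echo, charlie, delta, juliet, india]
Final RIGHT: [lima, bravo, charlie, alpha, bravo, juliet]
i=0: L=lima R=lima -> agree -> lima
i=1: L=echo=BASE, R=bravo -> take RIGHT -> bravo
i=2: L=charlie R=charlie -> agree -> charlie
i=3: L=delta=BASE, R=alpha -> take RIGHT -> alpha
i=4: L=juliet=BASE, R=bravo -> take RIGHT -> bravo
i=5: L=india=BASE, R=juliet -> take RIGHT -> juliet
Index 4 -> bravo

Answer: bravo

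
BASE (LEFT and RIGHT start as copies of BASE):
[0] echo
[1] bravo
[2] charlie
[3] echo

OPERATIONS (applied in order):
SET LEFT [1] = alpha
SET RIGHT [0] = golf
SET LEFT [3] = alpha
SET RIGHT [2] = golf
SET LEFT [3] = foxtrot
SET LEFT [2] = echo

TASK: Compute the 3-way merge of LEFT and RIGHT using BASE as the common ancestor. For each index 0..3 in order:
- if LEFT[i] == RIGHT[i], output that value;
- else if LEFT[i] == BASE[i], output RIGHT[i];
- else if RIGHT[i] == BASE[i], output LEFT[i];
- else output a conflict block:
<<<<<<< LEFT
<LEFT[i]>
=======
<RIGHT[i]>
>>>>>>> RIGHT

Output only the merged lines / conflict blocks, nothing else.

Final LEFT:  [echo, alpha, echo, foxtrot]
Final RIGHT: [golf, bravo, golf, echo]
i=0: L=echo=BASE, R=golf -> take RIGHT -> golf
i=1: L=alpha, R=bravo=BASE -> take LEFT -> alpha
i=2: BASE=charlie L=echo R=golf all differ -> CONFLICT
i=3: L=foxtrot, R=echo=BASE -> take LEFT -> foxtrot

Answer: golf
alpha
<<<<<<< LEFT
echo
=======
golf
>>>>>>> RIGHT
foxtrot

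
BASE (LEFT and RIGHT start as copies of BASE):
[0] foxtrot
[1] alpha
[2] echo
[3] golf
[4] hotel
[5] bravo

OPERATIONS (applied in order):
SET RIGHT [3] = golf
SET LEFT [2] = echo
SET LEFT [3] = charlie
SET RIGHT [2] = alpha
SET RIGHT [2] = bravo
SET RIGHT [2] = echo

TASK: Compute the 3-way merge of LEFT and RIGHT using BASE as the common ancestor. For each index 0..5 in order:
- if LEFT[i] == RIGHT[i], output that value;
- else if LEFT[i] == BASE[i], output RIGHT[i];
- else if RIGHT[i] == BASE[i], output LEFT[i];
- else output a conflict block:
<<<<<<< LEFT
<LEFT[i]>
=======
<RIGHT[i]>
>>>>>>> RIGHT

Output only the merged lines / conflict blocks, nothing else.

Answer: foxtrot
alpha
echo
charlie
hotel
bravo

Derivation:
Final LEFT:  [foxtrot, alpha, echo, charlie, hotel, bravo]
Final RIGHT: [foxtrot, alpha, echo, golf, hotel, bravo]
i=0: L=foxtrot R=foxtrot -> agree -> foxtrot
i=1: L=alpha R=alpha -> agree -> alpha
i=2: L=echo R=echo -> agree -> echo
i=3: L=charlie, R=golf=BASE -> take LEFT -> charlie
i=4: L=hotel R=hotel -> agree -> hotel
i=5: L=bravo R=bravo -> agree -> bravo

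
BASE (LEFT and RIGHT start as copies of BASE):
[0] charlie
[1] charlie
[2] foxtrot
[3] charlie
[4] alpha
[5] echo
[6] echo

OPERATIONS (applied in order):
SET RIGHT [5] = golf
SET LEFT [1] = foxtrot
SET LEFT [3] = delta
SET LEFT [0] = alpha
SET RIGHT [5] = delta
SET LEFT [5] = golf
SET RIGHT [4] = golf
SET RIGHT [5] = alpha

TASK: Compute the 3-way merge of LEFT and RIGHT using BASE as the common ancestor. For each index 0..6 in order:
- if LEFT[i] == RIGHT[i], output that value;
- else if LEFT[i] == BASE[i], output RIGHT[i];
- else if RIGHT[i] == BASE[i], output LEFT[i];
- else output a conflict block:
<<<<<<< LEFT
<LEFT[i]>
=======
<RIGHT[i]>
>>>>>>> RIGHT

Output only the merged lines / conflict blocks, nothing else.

Answer: alpha
foxtrot
foxtrot
delta
golf
<<<<<<< LEFT
golf
=======
alpha
>>>>>>> RIGHT
echo

Derivation:
Final LEFT:  [alpha, foxtrot, foxtrot, delta, alpha, golf, echo]
Final RIGHT: [charlie, charlie, foxtrot, charlie, golf, alpha, echo]
i=0: L=alpha, R=charlie=BASE -> take LEFT -> alpha
i=1: L=foxtrot, R=charlie=BASE -> take LEFT -> foxtrot
i=2: L=foxtrot R=foxtrot -> agree -> foxtrot
i=3: L=delta, R=charlie=BASE -> take LEFT -> delta
i=4: L=alpha=BASE, R=golf -> take RIGHT -> golf
i=5: BASE=echo L=golf R=alpha all differ -> CONFLICT
i=6: L=echo R=echo -> agree -> echo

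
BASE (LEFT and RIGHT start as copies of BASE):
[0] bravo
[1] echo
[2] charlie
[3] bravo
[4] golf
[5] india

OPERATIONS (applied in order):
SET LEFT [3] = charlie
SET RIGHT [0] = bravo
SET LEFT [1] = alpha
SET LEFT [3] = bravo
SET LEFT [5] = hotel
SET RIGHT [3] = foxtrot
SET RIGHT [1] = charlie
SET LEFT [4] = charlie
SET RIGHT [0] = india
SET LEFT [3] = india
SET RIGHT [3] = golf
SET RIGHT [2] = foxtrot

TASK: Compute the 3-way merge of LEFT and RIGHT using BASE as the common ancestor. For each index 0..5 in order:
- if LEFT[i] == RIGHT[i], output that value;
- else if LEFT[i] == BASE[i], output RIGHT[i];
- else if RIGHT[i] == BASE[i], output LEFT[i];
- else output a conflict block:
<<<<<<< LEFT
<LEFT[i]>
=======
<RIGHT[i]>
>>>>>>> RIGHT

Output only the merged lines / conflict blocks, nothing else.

Final LEFT:  [bravo, alpha, charlie, india, charlie, hotel]
Final RIGHT: [india, charlie, foxtrot, golf, golf, india]
i=0: L=bravo=BASE, R=india -> take RIGHT -> india
i=1: BASE=echo L=alpha R=charlie all differ -> CONFLICT
i=2: L=charlie=BASE, R=foxtrot -> take RIGHT -> foxtrot
i=3: BASE=bravo L=india R=golf all differ -> CONFLICT
i=4: L=charlie, R=golf=BASE -> take LEFT -> charlie
i=5: L=hotel, R=india=BASE -> take LEFT -> hotel

Answer: india
<<<<<<< LEFT
alpha
=======
charlie
>>>>>>> RIGHT
foxtrot
<<<<<<< LEFT
india
=======
golf
>>>>>>> RIGHT
charlie
hotel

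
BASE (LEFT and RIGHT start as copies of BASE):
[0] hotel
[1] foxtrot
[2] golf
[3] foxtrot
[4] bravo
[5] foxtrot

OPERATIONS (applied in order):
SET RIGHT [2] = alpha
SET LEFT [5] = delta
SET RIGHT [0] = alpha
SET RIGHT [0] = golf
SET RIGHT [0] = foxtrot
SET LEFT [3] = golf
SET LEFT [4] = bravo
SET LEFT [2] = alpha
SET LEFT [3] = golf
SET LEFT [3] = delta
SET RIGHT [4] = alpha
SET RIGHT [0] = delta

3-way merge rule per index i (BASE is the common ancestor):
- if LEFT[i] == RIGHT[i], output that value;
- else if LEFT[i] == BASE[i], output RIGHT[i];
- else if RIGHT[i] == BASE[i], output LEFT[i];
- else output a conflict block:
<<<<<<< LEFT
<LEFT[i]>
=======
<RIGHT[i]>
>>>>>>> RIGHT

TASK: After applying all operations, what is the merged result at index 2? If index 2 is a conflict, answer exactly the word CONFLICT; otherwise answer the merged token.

Final LEFT:  [hotel, foxtrot, alpha, delta, bravo, delta]
Final RIGHT: [delta, foxtrot, alpha, foxtrot, alpha, foxtrot]
i=0: L=hotel=BASE, R=delta -> take RIGHT -> delta
i=1: L=foxtrot R=foxtrot -> agree -> foxtrot
i=2: L=alpha R=alpha -> agree -> alpha
i=3: L=delta, R=foxtrot=BASE -> take LEFT -> delta
i=4: L=bravo=BASE, R=alpha -> take RIGHT -> alpha
i=5: L=delta, R=foxtrot=BASE -> take LEFT -> delta
Index 2 -> alpha

Answer: alpha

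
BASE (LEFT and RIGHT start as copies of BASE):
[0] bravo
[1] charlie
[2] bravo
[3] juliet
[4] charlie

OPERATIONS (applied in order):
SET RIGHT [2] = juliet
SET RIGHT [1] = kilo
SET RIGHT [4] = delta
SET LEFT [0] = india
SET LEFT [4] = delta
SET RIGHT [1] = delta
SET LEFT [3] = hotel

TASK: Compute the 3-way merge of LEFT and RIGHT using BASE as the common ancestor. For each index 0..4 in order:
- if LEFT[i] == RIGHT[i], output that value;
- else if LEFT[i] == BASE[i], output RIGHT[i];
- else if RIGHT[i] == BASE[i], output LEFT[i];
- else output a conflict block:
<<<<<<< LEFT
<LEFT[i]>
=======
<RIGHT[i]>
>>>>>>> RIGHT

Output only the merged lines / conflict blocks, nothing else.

Final LEFT:  [india, charlie, bravo, hotel, delta]
Final RIGHT: [bravo, delta, juliet, juliet, delta]
i=0: L=india, R=bravo=BASE -> take LEFT -> india
i=1: L=charlie=BASE, R=delta -> take RIGHT -> delta
i=2: L=bravo=BASE, R=juliet -> take RIGHT -> juliet
i=3: L=hotel, R=juliet=BASE -> take LEFT -> hotel
i=4: L=delta R=delta -> agree -> delta

Answer: india
delta
juliet
hotel
delta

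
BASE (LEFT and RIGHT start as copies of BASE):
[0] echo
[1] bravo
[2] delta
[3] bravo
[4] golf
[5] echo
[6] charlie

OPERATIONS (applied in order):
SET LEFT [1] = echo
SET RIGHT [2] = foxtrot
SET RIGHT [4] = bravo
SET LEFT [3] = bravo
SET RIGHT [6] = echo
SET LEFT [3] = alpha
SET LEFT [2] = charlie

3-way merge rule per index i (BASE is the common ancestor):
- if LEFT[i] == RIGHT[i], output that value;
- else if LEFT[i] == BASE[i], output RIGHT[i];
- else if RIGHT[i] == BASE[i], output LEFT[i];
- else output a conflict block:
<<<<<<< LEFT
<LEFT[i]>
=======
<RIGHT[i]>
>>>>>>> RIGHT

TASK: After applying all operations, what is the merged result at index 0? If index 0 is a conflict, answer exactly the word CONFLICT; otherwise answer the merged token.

Final LEFT:  [echo, echo, charlie, alpha, golf, echo, charlie]
Final RIGHT: [echo, bravo, foxtrot, bravo, bravo, echo, echo]
i=0: L=echo R=echo -> agree -> echo
i=1: L=echo, R=bravo=BASE -> take LEFT -> echo
i=2: BASE=delta L=charlie R=foxtrot all differ -> CONFLICT
i=3: L=alpha, R=bravo=BASE -> take LEFT -> alpha
i=4: L=golf=BASE, R=bravo -> take RIGHT -> bravo
i=5: L=echo R=echo -> agree -> echo
i=6: L=charlie=BASE, R=echo -> take RIGHT -> echo
Index 0 -> echo

Answer: echo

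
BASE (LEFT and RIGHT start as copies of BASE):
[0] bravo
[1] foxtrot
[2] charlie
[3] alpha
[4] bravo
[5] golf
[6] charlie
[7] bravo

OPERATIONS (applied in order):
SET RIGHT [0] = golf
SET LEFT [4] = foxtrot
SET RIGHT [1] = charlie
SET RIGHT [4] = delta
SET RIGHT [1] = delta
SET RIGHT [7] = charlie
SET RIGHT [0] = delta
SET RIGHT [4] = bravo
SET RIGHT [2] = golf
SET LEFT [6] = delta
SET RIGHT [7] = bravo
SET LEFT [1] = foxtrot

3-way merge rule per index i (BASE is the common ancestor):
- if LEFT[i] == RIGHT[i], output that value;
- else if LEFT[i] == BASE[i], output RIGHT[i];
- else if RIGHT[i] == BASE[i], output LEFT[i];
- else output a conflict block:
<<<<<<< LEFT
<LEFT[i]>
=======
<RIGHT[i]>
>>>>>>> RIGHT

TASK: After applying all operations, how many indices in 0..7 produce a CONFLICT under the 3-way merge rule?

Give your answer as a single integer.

Final LEFT:  [bravo, foxtrot, charlie, alpha, foxtrot, golf, delta, bravo]
Final RIGHT: [delta, delta, golf, alpha, bravo, golf, charlie, bravo]
i=0: L=bravo=BASE, R=delta -> take RIGHT -> delta
i=1: L=foxtrot=BASE, R=delta -> take RIGHT -> delta
i=2: L=charlie=BASE, R=golf -> take RIGHT -> golf
i=3: L=alpha R=alpha -> agree -> alpha
i=4: L=foxtrot, R=bravo=BASE -> take LEFT -> foxtrot
i=5: L=golf R=golf -> agree -> golf
i=6: L=delta, R=charlie=BASE -> take LEFT -> delta
i=7: L=bravo R=bravo -> agree -> bravo
Conflict count: 0

Answer: 0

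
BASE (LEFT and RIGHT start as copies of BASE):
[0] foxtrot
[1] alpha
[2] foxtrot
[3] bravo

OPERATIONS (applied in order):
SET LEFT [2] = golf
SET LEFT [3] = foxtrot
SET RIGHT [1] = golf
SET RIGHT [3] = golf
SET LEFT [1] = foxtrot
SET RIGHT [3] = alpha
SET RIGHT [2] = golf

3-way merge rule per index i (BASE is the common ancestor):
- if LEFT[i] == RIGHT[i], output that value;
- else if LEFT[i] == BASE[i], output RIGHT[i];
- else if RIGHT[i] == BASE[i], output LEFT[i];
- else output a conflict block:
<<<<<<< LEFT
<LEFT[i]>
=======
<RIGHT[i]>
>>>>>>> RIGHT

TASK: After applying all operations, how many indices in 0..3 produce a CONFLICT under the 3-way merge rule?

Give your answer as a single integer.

Answer: 2

Derivation:
Final LEFT:  [foxtrot, foxtrot, golf, foxtrot]
Final RIGHT: [foxtrot, golf, golf, alpha]
i=0: L=foxtrot R=foxtrot -> agree -> foxtrot
i=1: BASE=alpha L=foxtrot R=golf all differ -> CONFLICT
i=2: L=golf R=golf -> agree -> golf
i=3: BASE=bravo L=foxtrot R=alpha all differ -> CONFLICT
Conflict count: 2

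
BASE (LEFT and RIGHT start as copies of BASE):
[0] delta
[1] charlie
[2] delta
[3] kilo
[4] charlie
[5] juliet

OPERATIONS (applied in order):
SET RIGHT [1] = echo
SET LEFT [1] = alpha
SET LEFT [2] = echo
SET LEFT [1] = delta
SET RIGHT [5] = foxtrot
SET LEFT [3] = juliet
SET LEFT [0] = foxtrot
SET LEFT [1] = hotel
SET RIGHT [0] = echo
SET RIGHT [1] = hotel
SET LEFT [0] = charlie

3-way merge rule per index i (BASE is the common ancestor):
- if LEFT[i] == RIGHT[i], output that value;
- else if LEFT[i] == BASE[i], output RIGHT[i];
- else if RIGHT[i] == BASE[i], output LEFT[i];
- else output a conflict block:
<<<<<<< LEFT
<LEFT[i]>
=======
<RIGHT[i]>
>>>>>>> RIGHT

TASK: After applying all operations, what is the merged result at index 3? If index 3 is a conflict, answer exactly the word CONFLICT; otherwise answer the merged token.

Final LEFT:  [charlie, hotel, echo, juliet, charlie, juliet]
Final RIGHT: [echo, hotel, delta, kilo, charlie, foxtrot]
i=0: BASE=delta L=charlie R=echo all differ -> CONFLICT
i=1: L=hotel R=hotel -> agree -> hotel
i=2: L=echo, R=delta=BASE -> take LEFT -> echo
i=3: L=juliet, R=kilo=BASE -> take LEFT -> juliet
i=4: L=charlie R=charlie -> agree -> charlie
i=5: L=juliet=BASE, R=foxtrot -> take RIGHT -> foxtrot
Index 3 -> juliet

Answer: juliet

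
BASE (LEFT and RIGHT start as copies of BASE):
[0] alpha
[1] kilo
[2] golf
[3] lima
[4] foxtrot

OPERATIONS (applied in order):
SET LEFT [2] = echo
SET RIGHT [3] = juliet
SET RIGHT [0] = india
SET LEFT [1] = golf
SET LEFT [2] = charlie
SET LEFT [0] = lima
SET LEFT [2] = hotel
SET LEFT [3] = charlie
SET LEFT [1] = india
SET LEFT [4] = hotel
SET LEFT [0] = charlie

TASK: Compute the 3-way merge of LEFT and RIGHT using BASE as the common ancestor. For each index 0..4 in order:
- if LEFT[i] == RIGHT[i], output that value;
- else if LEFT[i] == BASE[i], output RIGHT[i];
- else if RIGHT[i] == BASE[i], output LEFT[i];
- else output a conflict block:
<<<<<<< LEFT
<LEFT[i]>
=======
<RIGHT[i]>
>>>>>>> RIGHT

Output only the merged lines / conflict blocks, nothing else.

Final LEFT:  [charlie, india, hotel, charlie, hotel]
Final RIGHT: [india, kilo, golf, juliet, foxtrot]
i=0: BASE=alpha L=charlie R=india all differ -> CONFLICT
i=1: L=india, R=kilo=BASE -> take LEFT -> india
i=2: L=hotel, R=golf=BASE -> take LEFT -> hotel
i=3: BASE=lima L=charlie R=juliet all differ -> CONFLICT
i=4: L=hotel, R=foxtrot=BASE -> take LEFT -> hotel

Answer: <<<<<<< LEFT
charlie
=======
india
>>>>>>> RIGHT
india
hotel
<<<<<<< LEFT
charlie
=======
juliet
>>>>>>> RIGHT
hotel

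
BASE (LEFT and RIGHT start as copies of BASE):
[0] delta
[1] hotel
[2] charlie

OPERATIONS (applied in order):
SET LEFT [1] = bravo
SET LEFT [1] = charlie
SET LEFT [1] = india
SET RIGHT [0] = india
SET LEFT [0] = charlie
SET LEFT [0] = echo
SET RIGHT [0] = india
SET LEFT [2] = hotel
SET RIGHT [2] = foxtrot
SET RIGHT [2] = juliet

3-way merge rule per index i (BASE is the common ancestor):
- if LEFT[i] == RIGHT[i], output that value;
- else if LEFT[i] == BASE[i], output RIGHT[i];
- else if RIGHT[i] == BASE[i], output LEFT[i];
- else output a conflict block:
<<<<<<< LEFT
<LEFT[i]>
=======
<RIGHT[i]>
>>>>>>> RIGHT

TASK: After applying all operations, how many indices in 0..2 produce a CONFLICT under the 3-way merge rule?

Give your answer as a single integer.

Answer: 2

Derivation:
Final LEFT:  [echo, india, hotel]
Final RIGHT: [india, hotel, juliet]
i=0: BASE=delta L=echo R=india all differ -> CONFLICT
i=1: L=india, R=hotel=BASE -> take LEFT -> india
i=2: BASE=charlie L=hotel R=juliet all differ -> CONFLICT
Conflict count: 2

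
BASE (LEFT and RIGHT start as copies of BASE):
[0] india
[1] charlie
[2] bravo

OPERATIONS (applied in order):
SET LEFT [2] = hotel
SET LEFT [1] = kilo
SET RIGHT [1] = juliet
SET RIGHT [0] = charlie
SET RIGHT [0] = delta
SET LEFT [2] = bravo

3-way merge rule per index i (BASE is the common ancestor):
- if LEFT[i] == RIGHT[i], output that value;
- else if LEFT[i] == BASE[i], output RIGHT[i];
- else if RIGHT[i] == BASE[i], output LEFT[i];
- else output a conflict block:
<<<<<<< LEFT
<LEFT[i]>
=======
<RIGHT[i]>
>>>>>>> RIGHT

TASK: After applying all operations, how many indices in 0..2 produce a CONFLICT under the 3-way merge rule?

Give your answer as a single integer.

Final LEFT:  [india, kilo, bravo]
Final RIGHT: [delta, juliet, bravo]
i=0: L=india=BASE, R=delta -> take RIGHT -> delta
i=1: BASE=charlie L=kilo R=juliet all differ -> CONFLICT
i=2: L=bravo R=bravo -> agree -> bravo
Conflict count: 1

Answer: 1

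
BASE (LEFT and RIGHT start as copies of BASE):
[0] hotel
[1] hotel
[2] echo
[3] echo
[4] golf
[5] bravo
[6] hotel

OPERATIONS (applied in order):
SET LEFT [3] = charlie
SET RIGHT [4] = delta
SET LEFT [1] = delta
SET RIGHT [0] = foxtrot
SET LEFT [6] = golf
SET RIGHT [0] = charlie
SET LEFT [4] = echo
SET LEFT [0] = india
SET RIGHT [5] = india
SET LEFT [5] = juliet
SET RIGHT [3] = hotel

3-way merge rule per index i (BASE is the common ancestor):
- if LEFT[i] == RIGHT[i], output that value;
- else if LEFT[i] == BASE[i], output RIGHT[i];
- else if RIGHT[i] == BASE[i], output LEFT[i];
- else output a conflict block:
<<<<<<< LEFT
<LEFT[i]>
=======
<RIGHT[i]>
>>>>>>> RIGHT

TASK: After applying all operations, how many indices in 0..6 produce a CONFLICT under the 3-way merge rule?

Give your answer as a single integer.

Final LEFT:  [india, delta, echo, charlie, echo, juliet, golf]
Final RIGHT: [charlie, hotel, echo, hotel, delta, india, hotel]
i=0: BASE=hotel L=india R=charlie all differ -> CONFLICT
i=1: L=delta, R=hotel=BASE -> take LEFT -> delta
i=2: L=echo R=echo -> agree -> echo
i=3: BASE=echo L=charlie R=hotel all differ -> CONFLICT
i=4: BASE=golf L=echo R=delta all differ -> CONFLICT
i=5: BASE=bravo L=juliet R=india all differ -> CONFLICT
i=6: L=golf, R=hotel=BASE -> take LEFT -> golf
Conflict count: 4

Answer: 4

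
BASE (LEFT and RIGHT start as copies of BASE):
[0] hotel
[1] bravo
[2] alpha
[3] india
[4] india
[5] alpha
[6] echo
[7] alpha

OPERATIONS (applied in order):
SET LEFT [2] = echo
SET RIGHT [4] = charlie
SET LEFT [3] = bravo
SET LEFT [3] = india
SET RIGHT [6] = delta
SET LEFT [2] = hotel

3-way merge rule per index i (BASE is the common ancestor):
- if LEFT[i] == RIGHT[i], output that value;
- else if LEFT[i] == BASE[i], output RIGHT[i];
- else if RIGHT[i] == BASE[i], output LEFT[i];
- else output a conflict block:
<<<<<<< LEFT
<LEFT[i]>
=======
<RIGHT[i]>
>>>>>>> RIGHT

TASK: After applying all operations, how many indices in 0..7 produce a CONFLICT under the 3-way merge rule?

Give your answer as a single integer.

Final LEFT:  [hotel, bravo, hotel, india, india, alpha, echo, alpha]
Final RIGHT: [hotel, bravo, alpha, india, charlie, alpha, delta, alpha]
i=0: L=hotel R=hotel -> agree -> hotel
i=1: L=bravo R=bravo -> agree -> bravo
i=2: L=hotel, R=alpha=BASE -> take LEFT -> hotel
i=3: L=india R=india -> agree -> india
i=4: L=india=BASE, R=charlie -> take RIGHT -> charlie
i=5: L=alpha R=alpha -> agree -> alpha
i=6: L=echo=BASE, R=delta -> take RIGHT -> delta
i=7: L=alpha R=alpha -> agree -> alpha
Conflict count: 0

Answer: 0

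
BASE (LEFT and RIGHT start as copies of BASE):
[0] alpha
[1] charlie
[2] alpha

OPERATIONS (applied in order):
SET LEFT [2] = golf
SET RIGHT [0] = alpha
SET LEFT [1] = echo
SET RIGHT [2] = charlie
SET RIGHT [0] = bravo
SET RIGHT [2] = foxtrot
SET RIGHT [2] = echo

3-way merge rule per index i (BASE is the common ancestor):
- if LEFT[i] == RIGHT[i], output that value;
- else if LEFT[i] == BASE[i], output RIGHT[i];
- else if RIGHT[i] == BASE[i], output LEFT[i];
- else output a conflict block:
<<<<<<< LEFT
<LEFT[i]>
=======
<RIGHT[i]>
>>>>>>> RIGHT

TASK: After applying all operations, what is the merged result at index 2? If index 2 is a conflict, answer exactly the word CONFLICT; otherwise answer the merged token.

Answer: CONFLICT

Derivation:
Final LEFT:  [alpha, echo, golf]
Final RIGHT: [bravo, charlie, echo]
i=0: L=alpha=BASE, R=bravo -> take RIGHT -> bravo
i=1: L=echo, R=charlie=BASE -> take LEFT -> echo
i=2: BASE=alpha L=golf R=echo all differ -> CONFLICT
Index 2 -> CONFLICT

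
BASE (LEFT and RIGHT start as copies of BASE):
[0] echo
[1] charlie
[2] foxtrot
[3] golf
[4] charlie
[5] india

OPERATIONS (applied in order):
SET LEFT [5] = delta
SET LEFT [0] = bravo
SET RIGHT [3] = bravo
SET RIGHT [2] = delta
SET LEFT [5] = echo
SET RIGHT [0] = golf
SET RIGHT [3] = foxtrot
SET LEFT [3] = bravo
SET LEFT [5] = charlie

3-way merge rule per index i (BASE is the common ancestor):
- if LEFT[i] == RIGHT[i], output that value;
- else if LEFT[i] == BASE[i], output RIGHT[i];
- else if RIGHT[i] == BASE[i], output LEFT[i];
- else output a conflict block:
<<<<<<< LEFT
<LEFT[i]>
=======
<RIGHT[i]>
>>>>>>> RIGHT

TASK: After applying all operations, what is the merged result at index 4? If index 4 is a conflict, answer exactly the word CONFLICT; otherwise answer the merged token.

Answer: charlie

Derivation:
Final LEFT:  [bravo, charlie, foxtrot, bravo, charlie, charlie]
Final RIGHT: [golf, charlie, delta, foxtrot, charlie, india]
i=0: BASE=echo L=bravo R=golf all differ -> CONFLICT
i=1: L=charlie R=charlie -> agree -> charlie
i=2: L=foxtrot=BASE, R=delta -> take RIGHT -> delta
i=3: BASE=golf L=bravo R=foxtrot all differ -> CONFLICT
i=4: L=charlie R=charlie -> agree -> charlie
i=5: L=charlie, R=india=BASE -> take LEFT -> charlie
Index 4 -> charlie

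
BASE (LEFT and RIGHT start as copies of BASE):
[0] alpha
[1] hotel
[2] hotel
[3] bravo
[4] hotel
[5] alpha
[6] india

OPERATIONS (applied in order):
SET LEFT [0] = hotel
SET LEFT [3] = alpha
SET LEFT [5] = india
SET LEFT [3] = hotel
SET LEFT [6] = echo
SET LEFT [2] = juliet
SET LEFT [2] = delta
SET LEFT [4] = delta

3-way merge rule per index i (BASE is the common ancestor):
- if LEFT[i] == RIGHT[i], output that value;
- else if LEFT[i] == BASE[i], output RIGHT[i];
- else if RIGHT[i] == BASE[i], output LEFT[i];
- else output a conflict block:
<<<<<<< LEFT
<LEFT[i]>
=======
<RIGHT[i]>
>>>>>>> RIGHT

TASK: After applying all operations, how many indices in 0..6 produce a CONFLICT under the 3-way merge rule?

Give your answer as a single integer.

Final LEFT:  [hotel, hotel, delta, hotel, delta, india, echo]
Final RIGHT: [alpha, hotel, hotel, bravo, hotel, alpha, india]
i=0: L=hotel, R=alpha=BASE -> take LEFT -> hotel
i=1: L=hotel R=hotel -> agree -> hotel
i=2: L=delta, R=hotel=BASE -> take LEFT -> delta
i=3: L=hotel, R=bravo=BASE -> take LEFT -> hotel
i=4: L=delta, R=hotel=BASE -> take LEFT -> delta
i=5: L=india, R=alpha=BASE -> take LEFT -> india
i=6: L=echo, R=india=BASE -> take LEFT -> echo
Conflict count: 0

Answer: 0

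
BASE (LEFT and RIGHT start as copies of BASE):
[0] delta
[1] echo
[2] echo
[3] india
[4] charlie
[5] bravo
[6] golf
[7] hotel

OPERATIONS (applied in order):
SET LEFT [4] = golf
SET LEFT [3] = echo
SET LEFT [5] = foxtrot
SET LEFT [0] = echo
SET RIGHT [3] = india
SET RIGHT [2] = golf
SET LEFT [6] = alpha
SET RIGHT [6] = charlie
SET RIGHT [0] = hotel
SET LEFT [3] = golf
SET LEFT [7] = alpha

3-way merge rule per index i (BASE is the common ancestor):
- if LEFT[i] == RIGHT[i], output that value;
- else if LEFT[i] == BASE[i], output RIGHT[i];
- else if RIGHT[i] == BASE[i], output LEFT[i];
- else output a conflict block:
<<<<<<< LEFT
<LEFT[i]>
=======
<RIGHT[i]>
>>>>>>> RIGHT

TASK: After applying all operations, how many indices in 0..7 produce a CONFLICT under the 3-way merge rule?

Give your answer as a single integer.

Answer: 2

Derivation:
Final LEFT:  [echo, echo, echo, golf, golf, foxtrot, alpha, alpha]
Final RIGHT: [hotel, echo, golf, india, charlie, bravo, charlie, hotel]
i=0: BASE=delta L=echo R=hotel all differ -> CONFLICT
i=1: L=echo R=echo -> agree -> echo
i=2: L=echo=BASE, R=golf -> take RIGHT -> golf
i=3: L=golf, R=india=BASE -> take LEFT -> golf
i=4: L=golf, R=charlie=BASE -> take LEFT -> golf
i=5: L=foxtrot, R=bravo=BASE -> take LEFT -> foxtrot
i=6: BASE=golf L=alpha R=charlie all differ -> CONFLICT
i=7: L=alpha, R=hotel=BASE -> take LEFT -> alpha
Conflict count: 2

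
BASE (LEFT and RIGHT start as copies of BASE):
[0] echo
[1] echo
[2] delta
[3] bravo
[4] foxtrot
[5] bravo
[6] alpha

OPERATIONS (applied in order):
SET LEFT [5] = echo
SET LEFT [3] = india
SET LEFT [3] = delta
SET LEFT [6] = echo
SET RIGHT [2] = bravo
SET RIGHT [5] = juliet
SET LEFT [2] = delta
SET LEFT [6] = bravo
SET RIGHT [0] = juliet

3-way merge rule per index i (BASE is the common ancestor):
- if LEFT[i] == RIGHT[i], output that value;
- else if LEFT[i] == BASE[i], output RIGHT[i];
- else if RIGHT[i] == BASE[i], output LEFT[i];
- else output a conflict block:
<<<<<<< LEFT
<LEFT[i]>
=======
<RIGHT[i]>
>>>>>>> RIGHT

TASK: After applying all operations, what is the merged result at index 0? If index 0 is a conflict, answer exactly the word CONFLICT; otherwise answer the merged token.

Final LEFT:  [echo, echo, delta, delta, foxtrot, echo, bravo]
Final RIGHT: [juliet, echo, bravo, bravo, foxtrot, juliet, alpha]
i=0: L=echo=BASE, R=juliet -> take RIGHT -> juliet
i=1: L=echo R=echo -> agree -> echo
i=2: L=delta=BASE, R=bravo -> take RIGHT -> bravo
i=3: L=delta, R=bravo=BASE -> take LEFT -> delta
i=4: L=foxtrot R=foxtrot -> agree -> foxtrot
i=5: BASE=bravo L=echo R=juliet all differ -> CONFLICT
i=6: L=bravo, R=alpha=BASE -> take LEFT -> bravo
Index 0 -> juliet

Answer: juliet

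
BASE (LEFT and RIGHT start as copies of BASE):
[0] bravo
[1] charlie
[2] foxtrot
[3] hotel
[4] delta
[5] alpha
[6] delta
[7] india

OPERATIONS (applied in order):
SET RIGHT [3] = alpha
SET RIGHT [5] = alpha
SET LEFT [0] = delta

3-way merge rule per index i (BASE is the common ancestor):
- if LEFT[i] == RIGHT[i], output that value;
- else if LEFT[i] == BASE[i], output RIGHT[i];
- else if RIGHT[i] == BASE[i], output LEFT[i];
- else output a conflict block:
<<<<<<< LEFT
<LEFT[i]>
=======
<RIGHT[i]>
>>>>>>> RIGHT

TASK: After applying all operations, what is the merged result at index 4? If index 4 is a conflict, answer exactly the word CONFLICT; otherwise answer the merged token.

Answer: delta

Derivation:
Final LEFT:  [delta, charlie, foxtrot, hotel, delta, alpha, delta, india]
Final RIGHT: [bravo, charlie, foxtrot, alpha, delta, alpha, delta, india]
i=0: L=delta, R=bravo=BASE -> take LEFT -> delta
i=1: L=charlie R=charlie -> agree -> charlie
i=2: L=foxtrot R=foxtrot -> agree -> foxtrot
i=3: L=hotel=BASE, R=alpha -> take RIGHT -> alpha
i=4: L=delta R=delta -> agree -> delta
i=5: L=alpha R=alpha -> agree -> alpha
i=6: L=delta R=delta -> agree -> delta
i=7: L=india R=india -> agree -> india
Index 4 -> delta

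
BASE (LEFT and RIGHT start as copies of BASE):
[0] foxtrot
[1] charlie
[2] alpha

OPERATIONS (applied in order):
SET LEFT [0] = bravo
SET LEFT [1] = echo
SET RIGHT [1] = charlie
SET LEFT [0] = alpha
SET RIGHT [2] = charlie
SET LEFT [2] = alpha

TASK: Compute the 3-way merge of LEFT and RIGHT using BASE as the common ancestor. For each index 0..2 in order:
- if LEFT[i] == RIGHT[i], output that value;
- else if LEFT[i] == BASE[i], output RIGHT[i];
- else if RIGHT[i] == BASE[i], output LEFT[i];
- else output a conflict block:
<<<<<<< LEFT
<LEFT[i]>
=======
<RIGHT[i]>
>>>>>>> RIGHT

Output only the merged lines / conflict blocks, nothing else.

Answer: alpha
echo
charlie

Derivation:
Final LEFT:  [alpha, echo, alpha]
Final RIGHT: [foxtrot, charlie, charlie]
i=0: L=alpha, R=foxtrot=BASE -> take LEFT -> alpha
i=1: L=echo, R=charlie=BASE -> take LEFT -> echo
i=2: L=alpha=BASE, R=charlie -> take RIGHT -> charlie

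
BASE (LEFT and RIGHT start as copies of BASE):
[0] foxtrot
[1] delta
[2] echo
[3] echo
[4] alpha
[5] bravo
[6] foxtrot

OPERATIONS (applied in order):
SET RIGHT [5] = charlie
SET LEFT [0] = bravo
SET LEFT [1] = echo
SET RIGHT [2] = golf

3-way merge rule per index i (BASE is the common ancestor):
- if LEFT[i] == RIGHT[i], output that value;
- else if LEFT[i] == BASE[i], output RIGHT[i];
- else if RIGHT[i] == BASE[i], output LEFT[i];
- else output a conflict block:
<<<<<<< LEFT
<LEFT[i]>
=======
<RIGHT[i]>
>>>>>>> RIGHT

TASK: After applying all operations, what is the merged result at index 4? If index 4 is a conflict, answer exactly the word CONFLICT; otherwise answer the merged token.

Answer: alpha

Derivation:
Final LEFT:  [bravo, echo, echo, echo, alpha, bravo, foxtrot]
Final RIGHT: [foxtrot, delta, golf, echo, alpha, charlie, foxtrot]
i=0: L=bravo, R=foxtrot=BASE -> take LEFT -> bravo
i=1: L=echo, R=delta=BASE -> take LEFT -> echo
i=2: L=echo=BASE, R=golf -> take RIGHT -> golf
i=3: L=echo R=echo -> agree -> echo
i=4: L=alpha R=alpha -> agree -> alpha
i=5: L=bravo=BASE, R=charlie -> take RIGHT -> charlie
i=6: L=foxtrot R=foxtrot -> agree -> foxtrot
Index 4 -> alpha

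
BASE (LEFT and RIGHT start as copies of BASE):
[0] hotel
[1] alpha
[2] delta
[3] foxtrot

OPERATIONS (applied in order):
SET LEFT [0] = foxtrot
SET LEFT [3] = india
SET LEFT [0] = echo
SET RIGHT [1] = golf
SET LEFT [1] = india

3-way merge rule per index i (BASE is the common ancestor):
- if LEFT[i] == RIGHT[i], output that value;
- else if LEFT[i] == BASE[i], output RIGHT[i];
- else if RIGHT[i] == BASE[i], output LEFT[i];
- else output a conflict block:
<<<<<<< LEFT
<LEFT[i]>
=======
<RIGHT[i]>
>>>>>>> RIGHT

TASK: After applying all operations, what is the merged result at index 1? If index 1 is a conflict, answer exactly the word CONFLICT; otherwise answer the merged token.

Final LEFT:  [echo, india, delta, india]
Final RIGHT: [hotel, golf, delta, foxtrot]
i=0: L=echo, R=hotel=BASE -> take LEFT -> echo
i=1: BASE=alpha L=india R=golf all differ -> CONFLICT
i=2: L=delta R=delta -> agree -> delta
i=3: L=india, R=foxtrot=BASE -> take LEFT -> india
Index 1 -> CONFLICT

Answer: CONFLICT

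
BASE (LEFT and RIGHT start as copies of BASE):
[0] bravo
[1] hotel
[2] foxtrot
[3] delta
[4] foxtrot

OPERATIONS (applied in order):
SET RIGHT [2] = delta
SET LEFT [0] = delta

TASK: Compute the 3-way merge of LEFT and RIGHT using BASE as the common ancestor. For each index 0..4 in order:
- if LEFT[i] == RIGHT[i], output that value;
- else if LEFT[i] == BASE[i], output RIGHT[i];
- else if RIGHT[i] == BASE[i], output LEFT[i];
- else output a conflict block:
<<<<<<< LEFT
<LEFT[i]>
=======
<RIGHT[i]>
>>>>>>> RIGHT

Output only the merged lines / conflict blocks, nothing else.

Final LEFT:  [delta, hotel, foxtrot, delta, foxtrot]
Final RIGHT: [bravo, hotel, delta, delta, foxtrot]
i=0: L=delta, R=bravo=BASE -> take LEFT -> delta
i=1: L=hotel R=hotel -> agree -> hotel
i=2: L=foxtrot=BASE, R=delta -> take RIGHT -> delta
i=3: L=delta R=delta -> agree -> delta
i=4: L=foxtrot R=foxtrot -> agree -> foxtrot

Answer: delta
hotel
delta
delta
foxtrot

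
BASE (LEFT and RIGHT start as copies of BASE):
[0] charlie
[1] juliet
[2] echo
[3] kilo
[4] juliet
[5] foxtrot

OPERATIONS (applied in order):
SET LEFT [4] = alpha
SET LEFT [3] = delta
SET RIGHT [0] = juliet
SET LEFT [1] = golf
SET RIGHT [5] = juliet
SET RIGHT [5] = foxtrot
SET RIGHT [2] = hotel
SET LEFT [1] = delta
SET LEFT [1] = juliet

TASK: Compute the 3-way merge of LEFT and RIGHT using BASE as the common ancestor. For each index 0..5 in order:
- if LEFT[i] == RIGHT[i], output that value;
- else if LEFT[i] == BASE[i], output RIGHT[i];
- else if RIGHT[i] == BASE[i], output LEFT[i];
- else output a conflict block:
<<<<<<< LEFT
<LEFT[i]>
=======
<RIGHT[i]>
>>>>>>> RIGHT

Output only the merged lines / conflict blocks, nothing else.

Final LEFT:  [charlie, juliet, echo, delta, alpha, foxtrot]
Final RIGHT: [juliet, juliet, hotel, kilo, juliet, foxtrot]
i=0: L=charlie=BASE, R=juliet -> take RIGHT -> juliet
i=1: L=juliet R=juliet -> agree -> juliet
i=2: L=echo=BASE, R=hotel -> take RIGHT -> hotel
i=3: L=delta, R=kilo=BASE -> take LEFT -> delta
i=4: L=alpha, R=juliet=BASE -> take LEFT -> alpha
i=5: L=foxtrot R=foxtrot -> agree -> foxtrot

Answer: juliet
juliet
hotel
delta
alpha
foxtrot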